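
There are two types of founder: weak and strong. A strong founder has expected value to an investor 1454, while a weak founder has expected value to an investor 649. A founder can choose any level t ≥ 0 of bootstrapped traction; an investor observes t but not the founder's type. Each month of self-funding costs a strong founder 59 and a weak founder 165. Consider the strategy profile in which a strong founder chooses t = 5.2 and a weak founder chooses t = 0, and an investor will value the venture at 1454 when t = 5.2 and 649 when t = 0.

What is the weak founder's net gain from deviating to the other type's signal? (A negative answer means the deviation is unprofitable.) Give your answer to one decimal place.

-53.0

Playing t = 0 the weak founder receives 649.
Deviating to t = 5.2 brings payment 1454 at cost 165 × 5.2 = 858, netting 596.
Gain from deviating: 596 − 649 = -53.0.
The gain is negative, so the weak type's incentive-compatibility constraint is satisfied.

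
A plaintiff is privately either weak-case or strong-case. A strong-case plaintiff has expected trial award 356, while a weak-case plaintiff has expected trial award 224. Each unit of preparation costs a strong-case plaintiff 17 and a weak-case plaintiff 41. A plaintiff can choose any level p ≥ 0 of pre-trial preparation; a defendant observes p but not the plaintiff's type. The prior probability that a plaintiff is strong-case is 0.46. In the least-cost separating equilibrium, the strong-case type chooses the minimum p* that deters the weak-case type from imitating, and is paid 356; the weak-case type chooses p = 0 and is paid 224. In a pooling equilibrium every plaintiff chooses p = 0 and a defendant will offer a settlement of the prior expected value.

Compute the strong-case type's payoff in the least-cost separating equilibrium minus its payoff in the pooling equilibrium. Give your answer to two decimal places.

Least-cost separating signal: p* solves 224 = 356 − 41·p*, so p* = (356 − 224)/41 ≈ 3.2195.
Strong-case type's separating payoff: 356 − 17 × p* = 356 − 17 × (356 − 224)/41 = 356 − 2244/41 ≈ 301.2683.
Pooling payoff: 0.46 × 356 + 0.54 × 224 = 284.72.
Difference: 301.2683 − 284.72 = 16.5483, i.e. 16.55 to two decimal places.
The strong-case type prefers to separate.

16.55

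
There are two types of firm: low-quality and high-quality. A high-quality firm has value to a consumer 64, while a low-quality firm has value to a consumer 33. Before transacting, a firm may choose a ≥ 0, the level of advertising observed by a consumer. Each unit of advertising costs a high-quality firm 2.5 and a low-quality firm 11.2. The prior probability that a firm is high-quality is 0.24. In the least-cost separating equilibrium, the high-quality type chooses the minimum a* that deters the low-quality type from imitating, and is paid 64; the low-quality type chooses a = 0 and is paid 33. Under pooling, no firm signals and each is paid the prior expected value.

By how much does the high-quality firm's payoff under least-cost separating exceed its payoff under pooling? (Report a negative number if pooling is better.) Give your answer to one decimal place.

Least-cost separating signal: a* solves 33 = 64 − 11.2·a*, so a* = (64 − 33)/11.2 ≈ 2.7679.
High-quality type's separating payoff: 64 − 2.5 × a* = 64 − 2.5 × (64 − 33)/11.2 = 64 − 77.5/11.2 ≈ 57.080.
Pooling payoff: 0.24 × 64 + 0.76 × 33 = 40.44.
Difference: 57.080 − 40.44 = 16.64, i.e. 16.6 to one decimal place.
The high-quality type prefers to separate.

16.6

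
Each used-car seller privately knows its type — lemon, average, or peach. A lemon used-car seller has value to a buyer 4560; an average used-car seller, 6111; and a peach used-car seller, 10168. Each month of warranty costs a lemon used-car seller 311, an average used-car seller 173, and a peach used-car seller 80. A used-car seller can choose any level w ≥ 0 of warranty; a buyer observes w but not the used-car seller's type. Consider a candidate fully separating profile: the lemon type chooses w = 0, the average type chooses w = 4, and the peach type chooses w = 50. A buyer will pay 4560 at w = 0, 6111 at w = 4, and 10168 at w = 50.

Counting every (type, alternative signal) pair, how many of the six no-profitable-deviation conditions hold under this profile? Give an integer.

Peach (own payoff 10168 − 80×50 = 6168): to w=0 gives 4560 → no gain ✓; to w=4 gives 6111 − 80×4 = 5791 → no gain ✓.
Lemon (own payoff 4560): to w=4 gives 6111 − 311×4 = 4867 → profitable ✗; to w=50 gives 10168 − 311×50 = -5382 → no gain ✓.
Average (own payoff 6111 − 173×4 = 5419): to w=0 gives 4560 → no gain ✓; to w=50 gives 10168 − 173×50 = 1518 → no gain ✓.
5 of the 6 constraints hold; not an equilibrium.

5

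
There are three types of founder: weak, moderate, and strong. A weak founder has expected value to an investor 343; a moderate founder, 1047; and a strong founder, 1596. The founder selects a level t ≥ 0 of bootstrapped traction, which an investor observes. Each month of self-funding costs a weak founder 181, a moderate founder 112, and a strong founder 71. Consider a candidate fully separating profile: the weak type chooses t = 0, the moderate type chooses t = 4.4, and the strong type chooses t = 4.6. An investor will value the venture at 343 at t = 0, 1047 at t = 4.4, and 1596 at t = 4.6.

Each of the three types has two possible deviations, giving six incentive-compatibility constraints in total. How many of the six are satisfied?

4

Moderate (own payoff 1047 − 112×4.4 = 554.2): to t=0 gives 343 → no gain ✓; to t=4.6 gives 1596 − 112×4.6 = 1080.8 → profitable ✗.
Weak (own payoff 343): to t=4.4 gives 1047 − 181×4.4 = 250.6 → no gain ✓; to t=4.6 gives 1596 − 181×4.6 = 763.4 → profitable ✗.
Strong (own payoff 1596 − 71×4.6 = 1269.4): to t=0 gives 343 → no gain ✓; to t=4.4 gives 1047 − 71×4.4 = 734.6 → no gain ✓.
4 of the 6 constraints hold; not an equilibrium.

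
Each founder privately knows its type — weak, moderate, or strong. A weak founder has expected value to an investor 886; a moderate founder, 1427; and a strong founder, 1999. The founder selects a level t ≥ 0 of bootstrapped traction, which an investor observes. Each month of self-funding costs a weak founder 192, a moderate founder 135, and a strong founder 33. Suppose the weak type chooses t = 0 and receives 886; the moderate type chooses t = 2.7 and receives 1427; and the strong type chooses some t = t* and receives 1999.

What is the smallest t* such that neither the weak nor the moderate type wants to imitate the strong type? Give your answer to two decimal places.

6.94

Weak type (on-path payoff 886) won't mimic when 886 ≥ 1999 − 192·t*, i.e. t* ≥ 5.80.
Moderate type (on-path payoff 1427 − 135×2.7 = 1062.5) won't mimic when 1062.5 ≥ 1999 − 135·t*, i.e. t* ≥ 6.94.
Both must hold, so t* = max(5.80, 6.94) = 6.94. The moderate type's constraint binds.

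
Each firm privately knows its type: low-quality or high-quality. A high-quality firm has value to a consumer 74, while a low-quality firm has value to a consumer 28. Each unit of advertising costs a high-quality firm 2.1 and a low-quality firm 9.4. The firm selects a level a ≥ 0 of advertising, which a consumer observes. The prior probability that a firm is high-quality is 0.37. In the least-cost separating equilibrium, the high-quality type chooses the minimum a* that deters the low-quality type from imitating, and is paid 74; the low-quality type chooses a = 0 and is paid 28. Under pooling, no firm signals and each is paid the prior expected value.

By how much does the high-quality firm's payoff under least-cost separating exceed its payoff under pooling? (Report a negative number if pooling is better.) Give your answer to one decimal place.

Least-cost separating signal: a* solves 28 = 74 − 9.4·a*, so a* = (74 − 28)/9.4 ≈ 4.8936.
High-quality type's separating payoff: 74 − 2.1 × a* = 74 − 2.1 × (74 − 28)/9.4 = 74 − 96.6/9.4 ≈ 63.723.
Pooling payoff: 0.37 × 74 + 0.63 × 28 = 45.02.
Difference: 63.723 − 45.02 = 18.703, i.e. 18.7 to one decimal place.
The high-quality type prefers to separate.

18.7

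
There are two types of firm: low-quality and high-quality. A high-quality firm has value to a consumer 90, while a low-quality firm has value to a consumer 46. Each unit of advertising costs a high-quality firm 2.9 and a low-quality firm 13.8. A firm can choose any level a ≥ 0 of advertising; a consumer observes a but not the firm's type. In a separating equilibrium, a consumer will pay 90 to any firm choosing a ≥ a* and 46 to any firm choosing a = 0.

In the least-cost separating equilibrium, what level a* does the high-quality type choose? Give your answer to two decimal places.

A low-quality firm choosing a = 0 receives 46.
Imitating at a* instead would pay 90 at cost 13.8·a*, netting 90 − 13.8·a*.
Indifference: 46 = 90 − 13.8·a*, so a* = (90 − 46) / 13.8 ≈ 3.19.
This is the low-quality type's binding incentive-compatibility constraint; any a ≥ 3.19 sustains separation on that side.

3.19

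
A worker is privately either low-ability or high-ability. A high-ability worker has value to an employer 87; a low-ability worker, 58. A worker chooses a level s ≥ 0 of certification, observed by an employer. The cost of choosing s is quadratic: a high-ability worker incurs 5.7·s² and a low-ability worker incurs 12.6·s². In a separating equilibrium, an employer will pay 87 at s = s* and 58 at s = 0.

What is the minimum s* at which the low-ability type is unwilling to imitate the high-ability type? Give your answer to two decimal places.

The low-ability type at s = 0 receives 58; imitating at s* yields 87 − 12.6·s*².
Indifference: 58 = 87 − 12.6·s*², so s*² = (87 − 58) / 12.6 ≈ 2.3016.
s* = √2.3016 ≈ 1.52.

1.52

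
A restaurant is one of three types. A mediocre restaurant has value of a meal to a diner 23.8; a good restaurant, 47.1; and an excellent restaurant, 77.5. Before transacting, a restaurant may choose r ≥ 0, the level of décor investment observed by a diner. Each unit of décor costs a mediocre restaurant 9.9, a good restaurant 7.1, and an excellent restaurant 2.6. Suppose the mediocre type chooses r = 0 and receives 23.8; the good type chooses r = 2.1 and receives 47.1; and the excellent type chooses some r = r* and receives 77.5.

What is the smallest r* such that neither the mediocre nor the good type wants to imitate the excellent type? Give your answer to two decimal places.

6.38

Mediocre type (on-path payoff 23.8) won't mimic when 23.8 ≥ 77.5 − 9.9·r*, i.e. r* ≥ 5.42.
Good type (on-path payoff 47.1 − 7.1×2.1 = 32.19) won't mimic when 32.19 ≥ 77.5 − 7.1·r*, i.e. r* ≥ 6.38.
Both must hold, so r* = max(5.42, 6.38) = 6.38. The good type's constraint binds.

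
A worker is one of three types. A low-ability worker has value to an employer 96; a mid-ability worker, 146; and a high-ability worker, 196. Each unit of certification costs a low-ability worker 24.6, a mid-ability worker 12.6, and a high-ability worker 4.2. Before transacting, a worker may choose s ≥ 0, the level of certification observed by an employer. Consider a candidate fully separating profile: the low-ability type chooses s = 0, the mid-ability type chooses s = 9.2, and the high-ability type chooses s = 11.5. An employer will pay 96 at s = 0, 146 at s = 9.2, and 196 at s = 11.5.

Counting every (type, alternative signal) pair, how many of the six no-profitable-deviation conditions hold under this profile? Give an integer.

4

Low-ability (own payoff 96): to s=9.2 gives 146 − 24.6×9.2 = -80.32 → no gain ✓; to s=11.5 gives 196 − 24.6×11.5 = -86.9 → no gain ✓.
Mid-ability (own payoff 146 − 12.6×9.2 = 30.08): to s=0 gives 96 → profitable ✗; to s=11.5 gives 196 − 12.6×11.5 = 51.1 → profitable ✗.
High-ability (own payoff 196 − 4.2×11.5 = 147.7): to s=0 gives 96 → no gain ✓; to s=9.2 gives 146 − 4.2×9.2 = 107.36 → no gain ✓.
4 of the 6 constraints hold; not an equilibrium.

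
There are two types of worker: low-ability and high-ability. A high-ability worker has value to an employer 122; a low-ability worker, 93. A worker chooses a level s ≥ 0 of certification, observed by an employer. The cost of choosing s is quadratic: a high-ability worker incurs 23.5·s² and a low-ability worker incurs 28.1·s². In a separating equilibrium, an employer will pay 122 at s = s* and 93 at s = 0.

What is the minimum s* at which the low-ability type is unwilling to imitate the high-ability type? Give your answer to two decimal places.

The low-ability type at s = 0 receives 93; imitating at s* yields 122 − 28.1·s*².
Indifference: 93 = 122 − 28.1·s*², so s*² = (122 − 93) / 28.1 ≈ 1.0320.
s* = √1.0320 ≈ 1.02.

1.02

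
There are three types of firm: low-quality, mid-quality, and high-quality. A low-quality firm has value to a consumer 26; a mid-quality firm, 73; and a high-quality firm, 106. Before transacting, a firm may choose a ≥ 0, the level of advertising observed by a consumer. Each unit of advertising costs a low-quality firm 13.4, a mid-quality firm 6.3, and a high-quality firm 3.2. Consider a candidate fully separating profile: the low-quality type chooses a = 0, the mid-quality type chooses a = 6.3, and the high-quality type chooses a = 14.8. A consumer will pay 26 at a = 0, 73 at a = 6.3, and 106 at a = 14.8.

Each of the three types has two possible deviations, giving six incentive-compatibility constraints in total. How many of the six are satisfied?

6

High-quality (own payoff 106 − 3.2×14.8 = 58.64): to a=0 gives 26 → no gain ✓; to a=6.3 gives 73 − 3.2×6.3 = 52.84 → no gain ✓.
Mid-quality (own payoff 73 − 6.3×6.3 = 33.31): to a=0 gives 26 → no gain ✓; to a=14.8 gives 106 − 6.3×14.8 = 12.76 → no gain ✓.
Low-quality (own payoff 26): to a=6.3 gives 73 − 13.4×6.3 = -11.42 → no gain ✓; to a=14.8 gives 106 − 13.4×14.8 = -92.32 → no gain ✓.
6 of the 6 constraints hold; this profile is a separating equilibrium.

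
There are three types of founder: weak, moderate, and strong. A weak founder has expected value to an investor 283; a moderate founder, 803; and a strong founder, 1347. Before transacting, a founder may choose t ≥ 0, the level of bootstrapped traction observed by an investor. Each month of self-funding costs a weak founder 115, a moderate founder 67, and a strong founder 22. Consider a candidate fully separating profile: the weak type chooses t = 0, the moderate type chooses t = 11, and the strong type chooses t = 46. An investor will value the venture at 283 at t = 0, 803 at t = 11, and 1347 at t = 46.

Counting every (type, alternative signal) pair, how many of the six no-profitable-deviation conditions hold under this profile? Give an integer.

Weak (own payoff 283): to t=11 gives 803 − 115×11 = -462 → no gain ✓; to t=46 gives 1347 − 115×46 = -3943 → no gain ✓.
Moderate (own payoff 803 − 67×11 = 66): to t=0 gives 283 → profitable ✗; to t=46 gives 1347 − 67×46 = -1735 → no gain ✓.
Strong (own payoff 1347 − 22×46 = 335): to t=0 gives 283 → no gain ✓; to t=11 gives 803 − 22×11 = 561 → profitable ✗.
4 of the 6 constraints hold; not an equilibrium.

4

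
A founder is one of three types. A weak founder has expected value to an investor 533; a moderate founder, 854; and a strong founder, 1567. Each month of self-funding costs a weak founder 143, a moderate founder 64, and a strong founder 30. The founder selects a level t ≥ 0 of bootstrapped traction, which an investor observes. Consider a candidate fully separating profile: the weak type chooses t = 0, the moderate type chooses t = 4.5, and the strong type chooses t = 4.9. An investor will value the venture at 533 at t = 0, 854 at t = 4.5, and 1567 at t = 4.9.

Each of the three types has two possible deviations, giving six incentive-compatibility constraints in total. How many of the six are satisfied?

4

Moderate (own payoff 854 − 64×4.5 = 566): to t=0 gives 533 → no gain ✓; to t=4.9 gives 1567 − 64×4.9 = 1253.4 → profitable ✗.
Weak (own payoff 533): to t=4.5 gives 854 − 143×4.5 = 210.5 → no gain ✓; to t=4.9 gives 1567 − 143×4.9 = 866.3 → profitable ✗.
Strong (own payoff 1567 − 30×4.9 = 1420): to t=0 gives 533 → no gain ✓; to t=4.5 gives 854 − 30×4.5 = 719 → no gain ✓.
4 of the 6 constraints hold; not an equilibrium.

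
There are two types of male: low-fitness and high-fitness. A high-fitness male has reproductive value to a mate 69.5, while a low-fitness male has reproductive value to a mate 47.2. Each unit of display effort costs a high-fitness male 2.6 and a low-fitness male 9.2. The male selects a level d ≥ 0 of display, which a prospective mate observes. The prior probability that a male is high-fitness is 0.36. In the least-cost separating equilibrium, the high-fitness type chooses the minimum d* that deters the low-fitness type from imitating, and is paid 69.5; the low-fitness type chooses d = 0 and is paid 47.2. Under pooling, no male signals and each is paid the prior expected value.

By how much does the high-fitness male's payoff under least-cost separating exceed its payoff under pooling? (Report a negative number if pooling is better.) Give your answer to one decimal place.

8.0

Least-cost separating signal: d* solves 47.2 = 69.5 − 9.2·d*, so d* = (69.5 − 47.2)/9.2 ≈ 2.4239.
High-fitness type's separating payoff: 69.5 − 2.6 × d* = 69.5 − 2.6 × (69.5 − 47.2)/9.2 = 69.5 − 57.98/9.2 ≈ 63.198.
Pooling payoff: 0.36 × 69.5 + 0.64 × 47.2 = 55.228.
Difference: 63.198 − 55.228 = 7.97, i.e. 8.0 to one decimal place.
The high-fitness type prefers to separate.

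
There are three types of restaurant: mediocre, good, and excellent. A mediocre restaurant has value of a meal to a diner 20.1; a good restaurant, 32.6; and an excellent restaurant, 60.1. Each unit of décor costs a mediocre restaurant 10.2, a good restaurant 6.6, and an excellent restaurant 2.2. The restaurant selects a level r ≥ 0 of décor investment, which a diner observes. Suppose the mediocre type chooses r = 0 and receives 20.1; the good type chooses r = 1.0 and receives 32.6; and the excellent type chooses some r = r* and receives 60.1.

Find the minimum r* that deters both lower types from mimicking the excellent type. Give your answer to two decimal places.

5.17

Good type (on-path payoff 32.6 − 6.6×1.0 = 26) won't mimic when 26 ≥ 60.1 − 6.6·r*, i.e. r* ≥ 5.17.
Mediocre type (on-path payoff 20.1) won't mimic when 20.1 ≥ 60.1 − 10.2·r*, i.e. r* ≥ 3.92.
Both must hold, so r* = max(3.92, 5.17) = 5.17. The good type's constraint binds.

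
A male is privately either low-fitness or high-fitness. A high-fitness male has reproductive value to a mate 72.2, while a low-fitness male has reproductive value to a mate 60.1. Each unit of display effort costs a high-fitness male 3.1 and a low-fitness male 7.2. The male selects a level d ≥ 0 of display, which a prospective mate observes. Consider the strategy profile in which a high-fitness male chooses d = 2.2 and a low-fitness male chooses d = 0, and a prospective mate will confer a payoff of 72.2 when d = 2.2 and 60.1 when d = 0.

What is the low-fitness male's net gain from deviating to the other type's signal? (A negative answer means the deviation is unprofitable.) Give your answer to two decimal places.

-3.74

Playing d = 0 the low-fitness male receives 60.1.
Deviating to d = 2.2 brings payment 72.2 at cost 7.2 × 2.2 = 15.84, netting 56.36.
Gain from deviating: 56.36 − 60.1 = -3.74.
The gain is negative, so the low-fitness type's incentive-compatibility constraint is satisfied.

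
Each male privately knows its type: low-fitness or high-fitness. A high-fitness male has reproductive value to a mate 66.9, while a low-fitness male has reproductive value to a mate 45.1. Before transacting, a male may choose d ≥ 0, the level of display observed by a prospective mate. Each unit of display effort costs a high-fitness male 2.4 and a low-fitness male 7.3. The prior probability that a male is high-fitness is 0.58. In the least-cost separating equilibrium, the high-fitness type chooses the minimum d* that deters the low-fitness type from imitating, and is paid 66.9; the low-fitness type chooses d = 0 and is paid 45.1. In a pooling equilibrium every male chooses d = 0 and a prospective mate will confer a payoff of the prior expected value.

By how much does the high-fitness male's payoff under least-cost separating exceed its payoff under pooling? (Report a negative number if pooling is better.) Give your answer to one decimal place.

2.0

Least-cost separating signal: d* solves 45.1 = 66.9 − 7.3·d*, so d* = (66.9 − 45.1)/7.3 ≈ 2.9863.
High-fitness type's separating payoff: 66.9 − 2.4 × d* = 66.9 − 2.4 × (66.9 − 45.1)/7.3 = 66.9 − 52.32/7.3 ≈ 59.733.
Pooling payoff: 0.58 × 66.9 + 0.42 × 45.1 = 57.744.
Difference: 59.733 − 57.744 = 1.989, i.e. 2.0 to one decimal place.
The high-fitness type prefers to separate.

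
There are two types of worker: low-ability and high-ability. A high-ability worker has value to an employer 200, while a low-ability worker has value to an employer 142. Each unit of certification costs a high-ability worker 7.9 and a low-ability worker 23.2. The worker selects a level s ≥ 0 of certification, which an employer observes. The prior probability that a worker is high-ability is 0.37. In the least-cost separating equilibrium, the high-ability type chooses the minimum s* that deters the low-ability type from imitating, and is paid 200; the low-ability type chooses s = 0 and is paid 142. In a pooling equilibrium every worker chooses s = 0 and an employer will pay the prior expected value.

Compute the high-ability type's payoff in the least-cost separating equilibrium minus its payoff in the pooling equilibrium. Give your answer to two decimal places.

Least-cost separating signal: s* solves 142 = 200 − 23.2·s*, so s* = (200 − 142)/23.2 = 2.5.
High-ability type's separating payoff: 200 − 7.9 × s* = 200 − 7.9 × (200 − 142)/23.2 = 200 − 458.2/23.2 = 180.25.
Pooling payoff: 0.37 × 200 + 0.63 × 142 = 163.46.
Difference: 180.25 − 163.46 = 16.79.
The high-ability type prefers to separate.

16.79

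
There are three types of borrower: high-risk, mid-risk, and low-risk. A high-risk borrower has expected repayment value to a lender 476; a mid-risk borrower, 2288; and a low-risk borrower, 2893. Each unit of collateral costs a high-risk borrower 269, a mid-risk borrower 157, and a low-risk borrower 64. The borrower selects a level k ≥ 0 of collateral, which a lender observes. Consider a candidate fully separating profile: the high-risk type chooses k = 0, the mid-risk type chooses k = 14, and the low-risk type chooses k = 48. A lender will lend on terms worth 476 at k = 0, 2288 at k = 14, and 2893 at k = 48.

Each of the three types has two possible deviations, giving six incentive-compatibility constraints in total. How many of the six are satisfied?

3

Mid-risk (own payoff 2288 − 157×14 = 90): to k=0 gives 476 → profitable ✗; to k=48 gives 2893 − 157×48 = -4643 → no gain ✓.
High-risk (own payoff 476): to k=14 gives 2288 − 269×14 = -1478 → no gain ✓; to k=48 gives 2893 − 269×48 = -10019 → no gain ✓.
Low-risk (own payoff 2893 − 64×48 = -179): to k=0 gives 476 → profitable ✗; to k=14 gives 2288 − 64×14 = 1392 → profitable ✗.
3 of the 6 constraints hold; not an equilibrium.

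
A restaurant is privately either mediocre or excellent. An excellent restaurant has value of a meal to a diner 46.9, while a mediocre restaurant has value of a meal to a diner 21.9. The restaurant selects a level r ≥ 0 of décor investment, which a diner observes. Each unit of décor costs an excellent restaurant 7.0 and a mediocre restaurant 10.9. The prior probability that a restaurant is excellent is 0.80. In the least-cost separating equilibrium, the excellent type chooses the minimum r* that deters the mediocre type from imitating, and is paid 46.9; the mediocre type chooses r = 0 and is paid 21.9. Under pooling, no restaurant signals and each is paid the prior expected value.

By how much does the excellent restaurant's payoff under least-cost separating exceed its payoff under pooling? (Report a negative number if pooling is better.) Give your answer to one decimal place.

Least-cost separating signal: r* solves 21.9 = 46.9 − 10.9·r*, so r* = (46.9 − 21.9)/10.9 ≈ 2.2936.
Excellent type's separating payoff: 46.9 − 7.0 × r* = 46.9 − 7.0 × (46.9 − 21.9)/10.9 = 46.9 − 175/10.9 ≈ 30.845.
Pooling payoff: 0.80 × 46.9 + 0.20 × 21.9 = 41.9.
Difference: 30.845 − 41.9 = -11.055, i.e. -11.1 to one decimal place.
The excellent type would prefer the pooling outcome.

-11.1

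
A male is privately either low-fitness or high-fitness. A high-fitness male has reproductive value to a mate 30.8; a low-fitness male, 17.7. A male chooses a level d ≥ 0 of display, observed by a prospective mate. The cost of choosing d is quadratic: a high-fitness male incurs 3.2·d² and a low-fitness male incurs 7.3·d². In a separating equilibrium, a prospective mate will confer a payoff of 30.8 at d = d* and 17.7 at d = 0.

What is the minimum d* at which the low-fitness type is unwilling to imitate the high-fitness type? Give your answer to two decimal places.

The low-fitness type at d = 0 receives 17.7; imitating at d* yields 30.8 − 7.3·d*².
Indifference: 17.7 = 30.8 − 7.3·d*², so d*² = (30.8 − 17.7) / 7.3 ≈ 1.7945.
d* = √1.7945 ≈ 1.34.

1.34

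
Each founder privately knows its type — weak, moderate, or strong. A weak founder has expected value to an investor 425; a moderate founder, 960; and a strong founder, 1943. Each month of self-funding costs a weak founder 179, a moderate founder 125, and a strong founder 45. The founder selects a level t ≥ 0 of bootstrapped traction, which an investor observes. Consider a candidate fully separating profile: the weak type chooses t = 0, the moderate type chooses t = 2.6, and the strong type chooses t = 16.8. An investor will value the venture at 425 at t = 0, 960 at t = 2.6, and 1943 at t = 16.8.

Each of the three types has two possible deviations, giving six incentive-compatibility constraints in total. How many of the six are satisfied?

5

Moderate (own payoff 960 − 125×2.6 = 635): to t=0 gives 425 → no gain ✓; to t=16.8 gives 1943 − 125×16.8 = -157 → no gain ✓.
Strong (own payoff 1943 − 45×16.8 = 1187): to t=0 gives 425 → no gain ✓; to t=2.6 gives 960 − 45×2.6 = 843 → no gain ✓.
Weak (own payoff 425): to t=2.6 gives 960 − 179×2.6 = 494.6 → profitable ✗; to t=16.8 gives 1943 − 179×16.8 = -1064.2 → no gain ✓.
5 of the 6 constraints hold; not an equilibrium.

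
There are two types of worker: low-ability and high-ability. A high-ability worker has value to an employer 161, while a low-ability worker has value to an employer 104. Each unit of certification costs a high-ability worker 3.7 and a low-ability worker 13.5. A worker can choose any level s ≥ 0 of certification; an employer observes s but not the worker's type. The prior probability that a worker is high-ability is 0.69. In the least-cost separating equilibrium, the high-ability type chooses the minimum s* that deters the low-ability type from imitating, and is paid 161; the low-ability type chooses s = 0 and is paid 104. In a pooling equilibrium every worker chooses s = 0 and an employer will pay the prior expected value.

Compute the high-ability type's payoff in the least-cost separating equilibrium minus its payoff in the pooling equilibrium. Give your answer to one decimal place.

2.0

Least-cost separating signal: s* solves 104 = 161 − 13.5·s*, so s* = (161 − 104)/13.5 ≈ 4.2222.
High-ability type's separating payoff: 161 − 3.7 × s* = 161 − 3.7 × (161 − 104)/13.5 = 161 − 210.9/13.5 ≈ 145.378.
Pooling payoff: 0.69 × 161 + 0.31 × 104 = 143.33.
Difference: 145.378 − 143.33 = 2.048, i.e. 2.0 to one decimal place.
The high-ability type prefers to separate.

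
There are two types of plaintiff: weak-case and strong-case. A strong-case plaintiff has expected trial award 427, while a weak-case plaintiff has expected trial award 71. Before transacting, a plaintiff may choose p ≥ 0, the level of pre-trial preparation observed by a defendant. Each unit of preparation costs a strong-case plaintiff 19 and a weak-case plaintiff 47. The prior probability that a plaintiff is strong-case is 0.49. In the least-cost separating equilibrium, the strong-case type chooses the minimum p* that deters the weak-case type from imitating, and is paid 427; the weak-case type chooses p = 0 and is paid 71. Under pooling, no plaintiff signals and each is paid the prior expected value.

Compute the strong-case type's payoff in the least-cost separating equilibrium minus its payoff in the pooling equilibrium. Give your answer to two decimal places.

37.65

Least-cost separating signal: p* solves 71 = 427 − 47·p*, so p* = (427 − 71)/47 ≈ 7.5745.
Strong-case type's separating payoff: 427 − 19 × p* = 427 − 19 × (427 − 71)/47 = 427 − 6764/47 ≈ 283.0851.
Pooling payoff: 0.49 × 427 + 0.51 × 71 = 245.44.
Difference: 283.0851 − 245.44 = 37.6451, i.e. 37.65 to two decimal places.
The strong-case type prefers to separate.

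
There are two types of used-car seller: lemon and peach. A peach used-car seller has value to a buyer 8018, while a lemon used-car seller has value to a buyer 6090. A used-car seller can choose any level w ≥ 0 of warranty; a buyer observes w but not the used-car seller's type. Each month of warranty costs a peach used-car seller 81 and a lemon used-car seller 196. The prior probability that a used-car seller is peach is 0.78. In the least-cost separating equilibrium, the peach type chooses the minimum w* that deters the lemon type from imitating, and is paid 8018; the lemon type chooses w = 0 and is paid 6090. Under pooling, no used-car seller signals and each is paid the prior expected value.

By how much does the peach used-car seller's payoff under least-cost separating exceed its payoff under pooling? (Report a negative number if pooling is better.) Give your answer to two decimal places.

-372.62

Least-cost separating signal: w* solves 6090 = 8018 − 196·w*, so w* = (8018 − 6090)/196 ≈ 9.8367.
Peach type's separating payoff: 8018 − 81 × w* = 8018 − 81 × (8018 − 6090)/196 = 8018 − 156168/196 ≈ 7221.2245.
Pooling payoff: 0.78 × 8018 + 0.22 × 6090 = 7593.84.
Difference: 7221.2245 − 7593.84 = -372.6155, i.e. -372.62 to two decimal places.
The peach type would prefer the pooling outcome.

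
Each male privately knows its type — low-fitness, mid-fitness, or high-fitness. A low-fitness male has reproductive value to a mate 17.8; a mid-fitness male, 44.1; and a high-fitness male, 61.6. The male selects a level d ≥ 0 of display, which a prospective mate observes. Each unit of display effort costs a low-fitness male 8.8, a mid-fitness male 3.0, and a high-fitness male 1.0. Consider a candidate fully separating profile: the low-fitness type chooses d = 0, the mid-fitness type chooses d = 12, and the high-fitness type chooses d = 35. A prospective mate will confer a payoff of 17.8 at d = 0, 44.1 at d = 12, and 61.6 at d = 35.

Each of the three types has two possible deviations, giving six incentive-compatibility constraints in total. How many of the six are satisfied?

Low-fitness (own payoff 17.8): to d=12 gives 44.1 − 8.8×12 = -61.5 → no gain ✓; to d=35 gives 61.6 − 8.8×35 = -246.4 → no gain ✓.
High-fitness (own payoff 61.6 − 1.0×35 = 26.6): to d=0 gives 17.8 → no gain ✓; to d=12 gives 44.1 − 1.0×12 = 32.1 → profitable ✗.
Mid-fitness (own payoff 44.1 − 3.0×12 = 8.1): to d=0 gives 17.8 → profitable ✗; to d=35 gives 61.6 − 3.0×35 = -43.4 → no gain ✓.
4 of the 6 constraints hold; not an equilibrium.

4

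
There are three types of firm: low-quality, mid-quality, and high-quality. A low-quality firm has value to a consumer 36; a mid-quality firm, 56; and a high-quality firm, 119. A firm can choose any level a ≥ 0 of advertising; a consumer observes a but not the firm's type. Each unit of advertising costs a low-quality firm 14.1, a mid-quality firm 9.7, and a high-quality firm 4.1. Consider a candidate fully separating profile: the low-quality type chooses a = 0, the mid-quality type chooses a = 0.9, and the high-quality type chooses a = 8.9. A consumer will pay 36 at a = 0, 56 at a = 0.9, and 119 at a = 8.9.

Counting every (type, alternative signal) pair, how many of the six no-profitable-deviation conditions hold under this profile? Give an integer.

5

High-quality (own payoff 119 − 4.1×8.9 = 82.51): to a=0 gives 36 → no gain ✓; to a=0.9 gives 56 − 4.1×0.9 = 52.31 → no gain ✓.
Mid-quality (own payoff 56 − 9.7×0.9 = 47.27): to a=0 gives 36 → no gain ✓; to a=8.9 gives 119 − 9.7×8.9 = 32.67 → no gain ✓.
Low-quality (own payoff 36): to a=0.9 gives 56 − 14.1×0.9 = 43.31 → profitable ✗; to a=8.9 gives 119 − 14.1×8.9 = -6.49 → no gain ✓.
5 of the 6 constraints hold; not an equilibrium.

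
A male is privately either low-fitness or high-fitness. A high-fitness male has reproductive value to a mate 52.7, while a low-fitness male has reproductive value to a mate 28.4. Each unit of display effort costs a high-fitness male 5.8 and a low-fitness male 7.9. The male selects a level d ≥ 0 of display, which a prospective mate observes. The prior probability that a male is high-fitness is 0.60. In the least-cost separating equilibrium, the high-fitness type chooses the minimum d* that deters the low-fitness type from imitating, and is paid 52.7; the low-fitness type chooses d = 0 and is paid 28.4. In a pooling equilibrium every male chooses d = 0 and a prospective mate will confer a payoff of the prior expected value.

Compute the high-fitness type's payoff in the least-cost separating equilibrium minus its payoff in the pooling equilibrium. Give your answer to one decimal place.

-8.1

Least-cost separating signal: d* solves 28.4 = 52.7 − 7.9·d*, so d* = (52.7 − 28.4)/7.9 ≈ 3.0759.
High-fitness type's separating payoff: 52.7 − 5.8 × d* = 52.7 − 5.8 × (52.7 − 28.4)/7.9 = 52.7 − 140.94/7.9 ≈ 34.859.
Pooling payoff: 0.60 × 52.7 + 0.40 × 28.4 = 42.98.
Difference: 34.859 − 42.98 = -8.121, i.e. -8.1 to one decimal place.
The high-fitness type would prefer the pooling outcome.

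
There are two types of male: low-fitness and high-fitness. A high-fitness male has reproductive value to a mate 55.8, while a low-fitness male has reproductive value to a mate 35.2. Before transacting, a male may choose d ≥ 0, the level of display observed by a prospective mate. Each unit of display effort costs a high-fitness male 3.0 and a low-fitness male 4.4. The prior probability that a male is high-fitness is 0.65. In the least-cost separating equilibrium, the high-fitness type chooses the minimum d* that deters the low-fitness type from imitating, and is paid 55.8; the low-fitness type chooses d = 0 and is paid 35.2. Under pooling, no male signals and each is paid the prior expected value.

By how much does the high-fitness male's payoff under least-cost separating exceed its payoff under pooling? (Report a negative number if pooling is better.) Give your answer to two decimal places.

Least-cost separating signal: d* solves 35.2 = 55.8 − 4.4·d*, so d* = (55.8 − 35.2)/4.4 ≈ 4.6818.
High-fitness type's separating payoff: 55.8 − 3.0 × d* = 55.8 − 3.0 × (55.8 − 35.2)/4.4 = 55.8 − 61.8/4.4 ≈ 41.7545.
Pooling payoff: 0.65 × 55.8 + 0.35 × 35.2 = 48.59.
Difference: 41.7545 − 48.59 = -6.8355, i.e. -6.84 to two decimal places.
The high-fitness type would prefer the pooling outcome.

-6.84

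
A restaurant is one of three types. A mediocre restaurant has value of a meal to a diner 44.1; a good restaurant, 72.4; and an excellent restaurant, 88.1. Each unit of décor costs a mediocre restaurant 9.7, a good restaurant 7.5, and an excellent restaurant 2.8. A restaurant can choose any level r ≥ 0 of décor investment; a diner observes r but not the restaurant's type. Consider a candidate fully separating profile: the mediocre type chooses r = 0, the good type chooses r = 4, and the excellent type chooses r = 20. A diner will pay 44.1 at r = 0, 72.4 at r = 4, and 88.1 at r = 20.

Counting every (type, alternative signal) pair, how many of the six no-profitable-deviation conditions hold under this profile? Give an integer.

Excellent (own payoff 88.1 − 2.8×20 = 32.1): to r=0 gives 44.1 → profitable ✗; to r=4 gives 72.4 − 2.8×4 = 61.2 → profitable ✗.
Mediocre (own payoff 44.1): to r=4 gives 72.4 − 9.7×4 = 33.6 → no gain ✓; to r=20 gives 88.1 − 9.7×20 = -105.9 → no gain ✓.
Good (own payoff 72.4 − 7.5×4 = 42.4): to r=0 gives 44.1 → profitable ✗; to r=20 gives 88.1 − 7.5×20 = -61.9 → no gain ✓.
3 of the 6 constraints hold; not an equilibrium.

3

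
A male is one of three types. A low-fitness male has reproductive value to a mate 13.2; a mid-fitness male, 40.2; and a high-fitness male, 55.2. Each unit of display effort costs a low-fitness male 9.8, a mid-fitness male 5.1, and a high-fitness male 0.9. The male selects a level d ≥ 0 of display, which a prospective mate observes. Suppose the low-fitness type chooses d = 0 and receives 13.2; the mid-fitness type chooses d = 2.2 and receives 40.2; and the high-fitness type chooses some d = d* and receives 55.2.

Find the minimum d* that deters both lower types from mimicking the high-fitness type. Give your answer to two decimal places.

Low-fitness type (on-path payoff 13.2) won't mimic when 13.2 ≥ 55.2 − 9.8·d*, i.e. d* ≥ 4.29.
Mid-fitness type (on-path payoff 40.2 − 5.1×2.2 = 28.98) won't mimic when 28.98 ≥ 55.2 − 5.1·d*, i.e. d* ≥ 5.14.
Both must hold, so d* = max(4.29, 5.14) = 5.14. The mid-fitness type's constraint binds.

5.14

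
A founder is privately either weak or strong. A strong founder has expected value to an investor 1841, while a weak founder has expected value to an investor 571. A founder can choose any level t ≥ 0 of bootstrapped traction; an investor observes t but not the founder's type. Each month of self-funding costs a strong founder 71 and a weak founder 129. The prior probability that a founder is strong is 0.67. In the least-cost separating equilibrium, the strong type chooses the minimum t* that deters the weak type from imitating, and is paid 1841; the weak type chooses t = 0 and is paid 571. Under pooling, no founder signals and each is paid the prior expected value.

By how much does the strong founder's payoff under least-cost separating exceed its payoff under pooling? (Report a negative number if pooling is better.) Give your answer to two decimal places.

-279.89

Least-cost separating signal: t* solves 571 = 1841 − 129·t*, so t* = (1841 − 571)/129 ≈ 9.8450.
Strong type's separating payoff: 1841 − 71 × t* = 1841 − 71 × (1841 − 571)/129 = 1841 − 90170/129 ≈ 1142.0078.
Pooling payoff: 0.67 × 1841 + 0.33 × 571 = 1421.9.
Difference: 1142.0078 − 1421.9 = -279.8922, i.e. -279.89 to two decimal places.
The strong type would prefer the pooling outcome.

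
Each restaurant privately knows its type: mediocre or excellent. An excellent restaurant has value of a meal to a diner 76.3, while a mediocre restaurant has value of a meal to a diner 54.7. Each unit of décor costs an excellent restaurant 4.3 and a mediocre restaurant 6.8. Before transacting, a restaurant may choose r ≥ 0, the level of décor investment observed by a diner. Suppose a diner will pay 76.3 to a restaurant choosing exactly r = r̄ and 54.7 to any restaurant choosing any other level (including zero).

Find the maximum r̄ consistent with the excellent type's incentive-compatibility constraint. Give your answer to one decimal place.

5.0

Choosing r̄ yields the excellent type 76.3 − 4.3·r̄; choosing zero yields 54.7.
The excellent type is indifferent at 76.3 − 4.3·r̄ = 54.7, i.e. r̄ = (76.3 − 54.7) / 4.3 ≈ 5.0.
For any r̄ above 5.0 the excellent type would rather pool at zero, so separation collapses.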